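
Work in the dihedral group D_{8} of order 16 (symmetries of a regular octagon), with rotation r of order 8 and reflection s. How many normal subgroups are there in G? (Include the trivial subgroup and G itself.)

G has 19 subgroups. Checking conjugation-invariance by order — order 1: 1/1 normal; order 2: 1/9 normal; order 4: 1/5 normal; order 8: 3/3 normal; order 16: 1/1 normal.
Total normal subgroups: 7.

7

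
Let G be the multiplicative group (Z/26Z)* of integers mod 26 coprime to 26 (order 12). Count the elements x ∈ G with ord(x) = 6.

The elements of order 6 are: 17, 23.
That's 2.

2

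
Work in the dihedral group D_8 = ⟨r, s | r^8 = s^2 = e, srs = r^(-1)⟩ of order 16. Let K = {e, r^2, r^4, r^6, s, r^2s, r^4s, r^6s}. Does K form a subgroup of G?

Yes

|K| = 8 divides |G| = 16, consistent with Lagrange.
K contains the identity, every element's inverse is in K, and K is closed under ·: it is a subgroup.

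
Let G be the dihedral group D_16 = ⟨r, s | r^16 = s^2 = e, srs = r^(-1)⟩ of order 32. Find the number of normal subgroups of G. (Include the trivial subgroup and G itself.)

G has 36 subgroups. Checking conjugation-invariance by order — order 1: 1/1 normal; order 2: 1/17 normal; order 4: 1/9 normal; order 8: 1/5 normal; order 16: 3/3 normal; order 32: 1/1 normal.
Total normal subgroups: 8.

8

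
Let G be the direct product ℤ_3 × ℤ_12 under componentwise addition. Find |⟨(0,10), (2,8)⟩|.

18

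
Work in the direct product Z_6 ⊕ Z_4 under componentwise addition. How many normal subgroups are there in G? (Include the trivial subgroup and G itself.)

G is abelian, so every subgroup is normal.
G has 16 subgroups in total, hence 16 normal subgroups.

16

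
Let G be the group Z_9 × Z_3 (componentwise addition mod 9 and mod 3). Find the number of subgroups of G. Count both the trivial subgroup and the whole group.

|G| = 27, so by Lagrange every subgroup order divides 27. Divisors: 1, 3, 9, 27.
Subgroups by order — order 1: 1; order 3: 4; order 9: 4; order 27: 1.
Total: 1 + 4 + 4 + 1 = 10.

10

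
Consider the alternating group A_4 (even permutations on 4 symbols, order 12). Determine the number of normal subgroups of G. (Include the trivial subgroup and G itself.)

G has 10 subgroups. Checking conjugation-invariance by order — order 1: 1/1 normal; order 2: 0/3 normal; order 3: 0/4 normal; order 4: 1/1 normal; order 12: 1/1 normal.
Total normal subgroups: 3.

3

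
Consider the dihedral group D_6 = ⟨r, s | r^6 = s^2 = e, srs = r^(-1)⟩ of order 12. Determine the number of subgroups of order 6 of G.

3

|G| = 12 and 6 | 12, so subgroups of order 6 are possible by Lagrange.
The subgroups of order 6 are: {e, r, r^2, r^3, r^4, r^5}; {e, r^2, r^4, s, r^2s, r^4s}; {e, r^2, r^4, rs, r^3s, r^5s}.
So G has 3 subgroups of order 6.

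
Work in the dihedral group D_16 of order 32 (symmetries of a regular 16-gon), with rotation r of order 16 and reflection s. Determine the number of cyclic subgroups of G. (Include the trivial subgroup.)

21

A cyclic subgroup of order d is generated by each of its φ(d) elements of order d, so the cyclic subgroups of order d number (#elements of order d)/φ(d).
Cyclic subgroups by order — order 1: 1; order 2: 17; order 4: 1; order 8: 1; order 16: 1.
Total: 21.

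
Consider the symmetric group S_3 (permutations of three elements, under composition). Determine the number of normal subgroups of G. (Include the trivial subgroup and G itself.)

3

G has 6 subgroups. Checking conjugation-invariance by order — order 1: 1/1 normal; order 2: 0/3 normal; order 3: 1/1 normal; order 6: 1/1 normal.
Total normal subgroups: 3.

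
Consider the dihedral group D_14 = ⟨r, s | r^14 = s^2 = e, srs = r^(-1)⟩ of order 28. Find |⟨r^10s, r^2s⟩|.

14

|⟨r^10s⟩| = 2 and |⟨r^2s⟩| = 2, so |H| is a multiple of lcm(2, 2) = 2 and divides |G| = 28.
Closing under the operation: H = {e, r^2, r^4, r^6, r^8, r^10, r^12, s, r^2s, r^4s, r^6s, r^8s, r^10s, r^12s}, so |H| = 14.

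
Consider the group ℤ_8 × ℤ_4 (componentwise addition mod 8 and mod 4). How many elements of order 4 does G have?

12

An element (a,b) has order lcm(ord(a), ord(b)); count pairs with lcm equal to 4.
Enumerating gives 12 such elements.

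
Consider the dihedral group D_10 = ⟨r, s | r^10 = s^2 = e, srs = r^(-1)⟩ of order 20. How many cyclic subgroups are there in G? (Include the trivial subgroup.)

Group the elements of G by the cyclic subgroup they generate; each cyclic subgroup of order d accounts for φ(d) elements.
Cyclic subgroups by order — order 1: 1; order 2: 11; order 5: 1; order 10: 1.
Total: 14.

14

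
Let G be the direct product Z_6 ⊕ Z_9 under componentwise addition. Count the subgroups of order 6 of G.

4

|G| = 54 and 6 | 54, so subgroups of order 6 are possible by Lagrange.
The subgroups of order 6 are: {(0,0), (0,3), (0,6), (3,0), (3,3), (3,6)}; {(0,0), (1,0), (2,0), (3,0), (4,0), (5,0)}; {(0,0), (1,3), (2,6), (3,0), (4,3), (5,6)}; {(0,0), (1,6), (2,3), (3,0), (4,6), (5,3)}.
So G has 4 subgroups of order 6.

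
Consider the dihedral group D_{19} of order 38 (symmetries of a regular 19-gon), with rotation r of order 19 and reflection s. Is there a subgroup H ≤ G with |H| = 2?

Yes

2 | 38. A subgroup of order 2 is {e, r^10s}.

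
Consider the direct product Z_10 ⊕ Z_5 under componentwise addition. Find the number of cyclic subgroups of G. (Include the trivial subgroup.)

14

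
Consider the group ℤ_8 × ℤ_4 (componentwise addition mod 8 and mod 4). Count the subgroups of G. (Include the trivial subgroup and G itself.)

|G| = 32, so by Lagrange every subgroup order divides 32. Divisors: 1, 2, 4, 8, 16, 32.
Subgroups by order — order 1: 1; order 2: 3; order 4: 7; order 8: 7; order 16: 3; order 32: 1.
Total: 1 + 3 + 7 + 7 + 3 + 1 = 22.

22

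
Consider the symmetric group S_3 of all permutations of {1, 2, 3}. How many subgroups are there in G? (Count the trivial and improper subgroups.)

|G| = 6, so by Lagrange every subgroup order divides 6. Divisors: 1, 2, 3, 6.
Subgroups by order — order 1: 1; order 2: 3; order 3: 1; order 6: 1.
Total: 1 + 3 + 1 + 1 = 6.

6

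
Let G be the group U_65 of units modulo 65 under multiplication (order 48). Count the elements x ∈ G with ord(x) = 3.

2

The elements of order 3 are: 16, 61.
That's 2.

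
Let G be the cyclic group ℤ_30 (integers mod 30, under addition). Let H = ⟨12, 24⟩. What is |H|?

5

|⟨12⟩| = 5 and |⟨24⟩| = 5, so |H| is a multiple of lcm(5, 5) = 5 and divides |G| = 30.
Closing under the operation: H = {0, 6, 12, 18, 24}, so |H| = 5.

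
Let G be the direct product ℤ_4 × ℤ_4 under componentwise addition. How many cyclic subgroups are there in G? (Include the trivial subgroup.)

Group the elements of G by the cyclic subgroup they generate; each cyclic subgroup of order d accounts for φ(d) elements.
Cyclic subgroups by order — order 1: 1; order 2: 3; order 4: 6.
Total: 10.

10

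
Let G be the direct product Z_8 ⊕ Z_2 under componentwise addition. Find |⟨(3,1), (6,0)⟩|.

8

|⟨(3,1)⟩| = 8 and |⟨(6,0)⟩| = 4, so |H| is a multiple of lcm(8, 4) = 8 and divides |G| = 16.
Closing under the operation: H = {(0,0), (1,1), (2,0), (3,1), (4,0), (5,1), (6,0), (7,1)}, so |H| = 8.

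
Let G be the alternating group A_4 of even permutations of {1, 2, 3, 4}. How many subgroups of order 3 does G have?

|G| = 12 and 3 | 12, so subgroups of order 3 are possible by Lagrange.
The subgroups of order 3 are: {e, (1 2 3), (1 3 2)}; {e, (1 2 4), (1 4 2)}; {e, (1 3 4), (1 4 3)}; {e, (2 3 4), (2 4 3)}.
So G has 4 subgroups of order 3.

4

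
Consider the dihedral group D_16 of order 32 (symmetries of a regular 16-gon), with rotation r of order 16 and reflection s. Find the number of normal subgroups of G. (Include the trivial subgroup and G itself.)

G has 36 subgroups. Checking conjugation-invariance by order — order 1: 1/1 normal; order 2: 1/17 normal; order 4: 1/9 normal; order 8: 1/5 normal; order 16: 3/3 normal; order 32: 1/1 normal.
Total normal subgroups: 8.

8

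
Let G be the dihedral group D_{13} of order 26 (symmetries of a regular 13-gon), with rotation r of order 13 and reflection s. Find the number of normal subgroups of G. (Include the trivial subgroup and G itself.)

3

G has 16 subgroups. Checking conjugation-invariance by order — order 1: 1/1 normal; order 2: 0/13 normal; order 13: 1/1 normal; order 26: 1/1 normal.
Total normal subgroups: 3.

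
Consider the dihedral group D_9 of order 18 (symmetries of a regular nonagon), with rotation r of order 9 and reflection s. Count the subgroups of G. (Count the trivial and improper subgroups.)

|G| = 18, so by Lagrange every subgroup order divides 18. Divisors: 1, 2, 3, 6, 9, 18.
Subgroups by order — order 1: 1; order 2: 9; order 3: 1; order 6: 3; order 9: 1; order 18: 1.
Total: 1 + 9 + 1 + 3 + 1 + 1 = 16.

16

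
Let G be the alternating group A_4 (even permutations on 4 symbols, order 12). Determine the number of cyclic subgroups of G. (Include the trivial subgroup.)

Group the elements of G by the cyclic subgroup they generate; each cyclic subgroup of order d accounts for φ(d) elements.
Cyclic subgroups by order — order 1: 1; order 2: 3; order 3: 4.
Total: 8.

8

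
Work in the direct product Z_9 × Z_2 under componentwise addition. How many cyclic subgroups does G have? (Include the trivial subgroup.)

A cyclic subgroup of order d is generated by each of its φ(d) elements of order d, so the cyclic subgroups of order d number (#elements of order d)/φ(d).
Cyclic subgroups by order — order 1: 1; order 2: 1; order 3: 1; order 6: 1; order 9: 1; order 18: 1.
Total: 6.

6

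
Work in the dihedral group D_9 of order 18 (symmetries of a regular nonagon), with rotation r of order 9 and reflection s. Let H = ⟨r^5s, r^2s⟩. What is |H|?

|⟨r^5s⟩| = 2 and |⟨r^2s⟩| = 2, so |H| is a multiple of lcm(2, 2) = 2 and divides |G| = 18.
Closing under the operation: H = {e, r^3, r^6, r^2s, r^5s, r^8s}, so |H| = 6.

6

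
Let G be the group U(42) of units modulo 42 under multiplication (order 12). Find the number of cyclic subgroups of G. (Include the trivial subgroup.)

Group the elements of G by the cyclic subgroup they generate; each cyclic subgroup of order d accounts for φ(d) elements.
Cyclic subgroups by order — order 1: 1; order 2: 3; order 3: 1; order 6: 3.
Total: 8.

8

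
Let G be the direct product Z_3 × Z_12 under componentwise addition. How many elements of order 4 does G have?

An element (a,b) has order lcm(ord(a), ord(b)); count pairs with lcm equal to 4.
Enumerating gives 2 such elements.

2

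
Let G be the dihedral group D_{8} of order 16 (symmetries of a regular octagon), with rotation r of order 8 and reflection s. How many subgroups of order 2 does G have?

9

|G| = 16 and 2 | 16, so subgroups of order 2 are possible by Lagrange.
The subgroups of order 2 are: {e, r^2s}; {e, r^3s}; {e, r^4}; {e, r^4s}; … (9 in all).
So G has 9 subgroups of order 2.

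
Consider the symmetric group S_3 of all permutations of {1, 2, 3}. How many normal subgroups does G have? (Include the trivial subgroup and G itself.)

3

G has 6 subgroups. Checking conjugation-invariance by order — order 1: 1/1 normal; order 2: 0/3 normal; order 3: 1/1 normal; order 6: 1/1 normal.
Total normal subgroups: 3.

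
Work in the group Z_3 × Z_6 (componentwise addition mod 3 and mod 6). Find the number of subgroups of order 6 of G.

|G| = 18 and 6 | 18, so subgroups of order 6 are possible by Lagrange.
The subgroups of order 6 are: {(0,0), (0,1), (0,2), (0,3), (0,4), (0,5)}; {(0,0), (0,3), (1,0), (1,3), (2,0), (2,3)}; {(0,0), (0,3), (1,1), (1,4), (2,2), (2,5)}; {(0,0), (0,3), (1,2), (1,5), (2,1), (2,4)}.
So G has 4 subgroups of order 6.

4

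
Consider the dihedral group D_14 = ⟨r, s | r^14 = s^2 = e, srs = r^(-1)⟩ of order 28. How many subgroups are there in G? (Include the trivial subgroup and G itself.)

|G| = 28, so by Lagrange every subgroup order divides 28. Divisors: 1, 2, 4, 7, 14, 28.
Subgroups by order — order 1: 1; order 2: 15; order 4: 7; order 7: 1; order 14: 3; order 28: 1.
Total: 1 + 15 + 7 + 1 + 3 + 1 = 28.

28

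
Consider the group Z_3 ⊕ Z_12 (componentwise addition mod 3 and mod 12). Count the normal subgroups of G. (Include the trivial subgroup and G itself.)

G is abelian, so every subgroup is normal.
G has 18 subgroups in total, hence 18 normal subgroups.

18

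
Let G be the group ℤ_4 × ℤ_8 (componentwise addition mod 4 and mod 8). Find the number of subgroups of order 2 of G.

|G| = 32 and 2 | 32, so subgroups of order 2 are possible by Lagrange.
The subgroups of order 2 are: {(0,0), (0,4)}; {(0,0), (2,0)}; {(0,0), (2,4)}.
So G has 3 subgroups of order 2.

3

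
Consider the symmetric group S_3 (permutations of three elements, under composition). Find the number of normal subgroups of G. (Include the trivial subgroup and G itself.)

G has 6 subgroups. Checking conjugation-invariance by order — order 1: 1/1 normal; order 2: 0/3 normal; order 3: 1/1 normal; order 6: 1/1 normal.
Total normal subgroups: 3.

3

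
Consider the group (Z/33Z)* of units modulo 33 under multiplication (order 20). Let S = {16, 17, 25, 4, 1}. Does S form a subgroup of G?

16 ∈ S but its inverse 31 ∉ S, so S is not a subgroup.

No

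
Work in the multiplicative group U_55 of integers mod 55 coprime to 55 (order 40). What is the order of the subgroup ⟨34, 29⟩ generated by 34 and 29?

20

|⟨34⟩| = 2 and |⟨29⟩| = 10, so |H| is a multiple of lcm(2, 10) = 10 and divides |G| = 40.
Closing under the operation: H = {1, 4, 6, 9, 14, 16, 19, 21, 24, 26, 29, 31, 34, 36, 39, 41, 46, 49, 51, 54}, so |H| = 20.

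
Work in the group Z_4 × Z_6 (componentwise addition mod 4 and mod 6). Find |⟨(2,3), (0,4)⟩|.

|⟨(2,3)⟩| = 2 and |⟨(0,4)⟩| = 3, so |H| is a multiple of lcm(2, 3) = 6 and divides |G| = 24.
Closing under the operation: H = {(0,0), (0,2), (0,4), (2,1), (2,3), (2,5)}, so |H| = 6.

6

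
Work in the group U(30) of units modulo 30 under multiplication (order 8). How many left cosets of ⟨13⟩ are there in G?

|⟨13⟩| = 4 and |G| = 8.
By Lagrange, [G : H] = |G|/|H| = 8/4 = 2.

2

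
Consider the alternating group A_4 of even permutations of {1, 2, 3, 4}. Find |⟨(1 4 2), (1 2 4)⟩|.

|⟨(1 4 2)⟩| = 3 and |⟨(1 2 4)⟩| = 3, so |H| is a multiple of lcm(3, 3) = 3 and divides |G| = 12.
Closing under the operation: H = {e, (1 2 4), (1 4 2)}, so |H| = 3.

3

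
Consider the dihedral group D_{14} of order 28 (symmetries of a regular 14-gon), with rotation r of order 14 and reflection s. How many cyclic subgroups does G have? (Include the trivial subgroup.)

Group the elements of G by the cyclic subgroup they generate; each cyclic subgroup of order d accounts for φ(d) elements.
Cyclic subgroups by order — order 1: 1; order 2: 15; order 7: 1; order 14: 1.
Total: 18.

18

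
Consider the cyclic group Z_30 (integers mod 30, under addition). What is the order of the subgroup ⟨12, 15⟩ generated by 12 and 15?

10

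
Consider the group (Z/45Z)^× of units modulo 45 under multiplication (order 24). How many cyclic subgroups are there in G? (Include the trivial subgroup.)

12

A cyclic subgroup of order d is generated by each of its φ(d) elements of order d, so the cyclic subgroups of order d number (#elements of order d)/φ(d).
Cyclic subgroups by order — order 1: 1; order 2: 3; order 3: 1; order 4: 2; order 6: 3; order 12: 2.
Total: 12.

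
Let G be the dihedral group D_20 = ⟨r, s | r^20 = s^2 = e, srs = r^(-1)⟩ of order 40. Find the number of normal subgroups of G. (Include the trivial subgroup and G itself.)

9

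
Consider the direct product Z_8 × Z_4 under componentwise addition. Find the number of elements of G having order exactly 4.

12

An element (a,b) has order lcm(ord(a), ord(b)); count pairs with lcm equal to 4.
Enumerating gives 12 such elements.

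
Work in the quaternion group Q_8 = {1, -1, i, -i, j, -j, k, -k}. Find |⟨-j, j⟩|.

|⟨-j⟩| = 4 and |⟨j⟩| = 4, so |H| is a multiple of lcm(4, 4) = 4 and divides |G| = 8.
Closing under the operation: H = {1, -1, j, -j}, so |H| = 4.

4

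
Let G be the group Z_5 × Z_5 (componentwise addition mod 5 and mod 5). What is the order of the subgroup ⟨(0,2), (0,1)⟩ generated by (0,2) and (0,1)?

|⟨(0,2)⟩| = 5 and |⟨(0,1)⟩| = 5, so |H| is a multiple of lcm(5, 5) = 5 and divides |G| = 25.
Closing under the operation: H = {(0,0), (0,1), (0,2), (0,3), (0,4)}, so |H| = 5.

5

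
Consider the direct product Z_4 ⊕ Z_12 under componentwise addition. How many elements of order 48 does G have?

An element (a,b) has order lcm(ord(a), ord(b)); count pairs with lcm equal to 48.
Enumerating gives 0 such elements.

0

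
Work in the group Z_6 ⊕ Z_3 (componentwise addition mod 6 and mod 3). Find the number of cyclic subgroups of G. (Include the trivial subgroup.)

Each element a generates a cyclic subgroup ⟨a⟩; distinct elements may generate the same one (a cyclic group of order d has φ(d) generators).
Cyclic subgroups by order — order 1: 1; order 2: 1; order 3: 4; order 6: 4.
Total: 10.

10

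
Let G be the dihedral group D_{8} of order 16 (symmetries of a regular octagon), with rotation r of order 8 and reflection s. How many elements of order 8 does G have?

4

The elements of order 8 are: r, r^3, r^5, r^7.
That's 4.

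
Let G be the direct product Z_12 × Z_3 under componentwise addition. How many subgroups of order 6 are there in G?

4

|G| = 36 and 6 | 36, so subgroups of order 6 are possible by Lagrange.
The subgroups of order 6 are: {(0,0), (0,1), (0,2), (6,0), (6,1), (6,2)}; {(0,0), (2,0), (4,0), (6,0), (8,0), (10,0)}; {(0,0), (2,2), (4,1), (6,0), (8,2), (10,1)}; {(0,0), (2,1), (4,2), (6,0), (8,1), (10,2)}.
So G has 4 subgroups of order 6.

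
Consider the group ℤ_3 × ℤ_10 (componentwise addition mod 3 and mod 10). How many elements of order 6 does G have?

An element (a,b) has order lcm(ord(a), ord(b)); count pairs with lcm equal to 6.
Enumerating gives 2 such elements.

2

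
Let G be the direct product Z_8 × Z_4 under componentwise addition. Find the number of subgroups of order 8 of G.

|G| = 32 and 8 | 32, so subgroups of order 8 are possible by Lagrange.
The subgroups of order 8 are: {(0,0), (0,1), (0,2), (0,3), (4,0), (4,1), (4,2), (4,3)}; {(0,0), (0,2), (2,0), (2,2), (4,0), (4,2), (6,0), (6,2)}; {(0,0), (0,2), (2,1), (2,3), (4,0), (4,2), (6,1), (6,3)}; {(0,0), (1,0), (2,0), (3,0), (4,0), (5,0), (6,0), (7,0)}; … (7 in all).
So G has 7 subgroups of order 8.

7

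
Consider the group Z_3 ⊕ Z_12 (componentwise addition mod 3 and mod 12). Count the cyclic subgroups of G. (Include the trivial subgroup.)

A cyclic subgroup of order d is generated by each of its φ(d) elements of order d, so the cyclic subgroups of order d number (#elements of order d)/φ(d).
Cyclic subgroups by order — order 1: 1; order 2: 1; order 3: 4; order 4: 1; order 6: 4; order 12: 4.
Total: 15.

15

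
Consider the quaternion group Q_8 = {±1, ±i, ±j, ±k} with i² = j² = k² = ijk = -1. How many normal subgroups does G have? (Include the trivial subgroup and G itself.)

G has 6 subgroups. Checking conjugation-invariance by order — order 1: 1/1 normal; order 2: 1/1 normal; order 4: 3/3 normal; order 8: 1/1 normal.
Total normal subgroups: 6.

6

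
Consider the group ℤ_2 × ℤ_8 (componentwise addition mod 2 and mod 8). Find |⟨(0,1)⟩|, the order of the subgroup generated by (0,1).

8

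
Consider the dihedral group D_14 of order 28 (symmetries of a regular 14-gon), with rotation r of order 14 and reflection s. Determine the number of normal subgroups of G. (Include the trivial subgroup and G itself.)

7

G has 28 subgroups. Checking conjugation-invariance by order — order 1: 1/1 normal; order 2: 1/15 normal; order 4: 0/7 normal; order 7: 1/1 normal; order 14: 3/3 normal; order 28: 1/1 normal.
Total normal subgroups: 7.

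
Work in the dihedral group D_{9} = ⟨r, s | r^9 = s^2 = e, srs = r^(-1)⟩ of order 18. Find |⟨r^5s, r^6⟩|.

|⟨r^5s⟩| = 2 and |⟨r^6⟩| = 3, so |H| is a multiple of lcm(2, 3) = 6 and divides |G| = 18.
Closing under the operation: H = {e, r^3, r^6, r^2s, r^5s, r^8s}, so |H| = 6.

6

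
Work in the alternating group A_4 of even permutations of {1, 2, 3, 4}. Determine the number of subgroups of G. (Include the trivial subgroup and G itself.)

|G| = 12, so by Lagrange every subgroup order divides 12. Divisors: 1, 2, 3, 4, 6, 12.
Subgroups by order — order 1: 1; order 2: 3; order 3: 4; order 4: 1; order 6: 0; order 12: 1.
Total: 1 + 3 + 4 + 1 + 0 + 1 = 10.

10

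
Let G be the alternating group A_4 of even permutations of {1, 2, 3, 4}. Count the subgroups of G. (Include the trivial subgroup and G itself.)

10

|G| = 12, so by Lagrange every subgroup order divides 12. Divisors: 1, 2, 3, 4, 6, 12.
Subgroups by order — order 1: 1; order 2: 3; order 3: 4; order 4: 1; order 6: 0; order 12: 1.
Total: 1 + 3 + 4 + 1 + 0 + 1 = 10.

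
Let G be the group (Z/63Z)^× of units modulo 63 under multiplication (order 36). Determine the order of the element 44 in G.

Compute successive powers of 44 mod 63: 44, 46, 8, 37, 53, 1; 44^6 ≡ 1 (mod 63).
So |⟨44⟩| = 6.

6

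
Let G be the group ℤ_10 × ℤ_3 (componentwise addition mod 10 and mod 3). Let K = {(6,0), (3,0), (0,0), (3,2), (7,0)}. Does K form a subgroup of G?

No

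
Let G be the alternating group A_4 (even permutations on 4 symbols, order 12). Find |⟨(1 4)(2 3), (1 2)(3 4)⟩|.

4

|⟨(1 4)(2 3)⟩| = 2 and |⟨(1 2)(3 4)⟩| = 2, so |H| is a multiple of lcm(2, 2) = 2 and divides |G| = 12.
Closing under the operation: H = {e, (1 2)(3 4), (1 3)(2 4), (1 4)(2 3)}, so |H| = 4.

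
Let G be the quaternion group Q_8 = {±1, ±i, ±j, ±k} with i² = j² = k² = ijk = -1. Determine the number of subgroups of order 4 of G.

|G| = 8 and 4 | 8, so subgroups of order 4 are possible by Lagrange.
The subgroups of order 4 are: {1, -1, i, -i}; {1, -1, j, -j}; {1, -1, k, -k}.
So G has 3 subgroups of order 4.

3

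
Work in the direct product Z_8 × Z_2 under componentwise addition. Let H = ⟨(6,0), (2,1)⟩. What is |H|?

|⟨(6,0)⟩| = 4 and |⟨(2,1)⟩| = 4, so |H| is a multiple of lcm(4, 4) = 4 and divides |G| = 16.
Closing under the operation: H = {(0,0), (0,1), (2,0), (2,1), (4,0), (4,1), (6,0), (6,1)}, so |H| = 8.

8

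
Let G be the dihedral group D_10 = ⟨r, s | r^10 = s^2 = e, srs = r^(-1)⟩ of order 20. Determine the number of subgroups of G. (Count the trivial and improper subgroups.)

22

|G| = 20, so by Lagrange every subgroup order divides 20. Divisors: 1, 2, 4, 5, 10, 20.
Subgroups by order — order 1: 1; order 2: 11; order 4: 5; order 5: 1; order 10: 3; order 20: 1.
Total: 1 + 11 + 5 + 1 + 3 + 1 = 22.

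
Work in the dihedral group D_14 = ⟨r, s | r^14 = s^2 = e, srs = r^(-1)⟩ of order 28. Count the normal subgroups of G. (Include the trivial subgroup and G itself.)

7

G has 28 subgroups. Checking conjugation-invariance by order — order 1: 1/1 normal; order 2: 1/15 normal; order 4: 0/7 normal; order 7: 1/1 normal; order 14: 3/3 normal; order 28: 1/1 normal.
Total normal subgroups: 7.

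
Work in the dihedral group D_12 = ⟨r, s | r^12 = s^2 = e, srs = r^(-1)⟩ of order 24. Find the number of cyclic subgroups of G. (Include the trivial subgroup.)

18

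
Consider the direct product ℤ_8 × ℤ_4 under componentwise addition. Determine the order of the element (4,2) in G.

The order of (4,2) in Z_8 × Z_4 is lcm(ord(4) in Z_8, ord(2) in Z_4).
ord(4) = 2 and ord(2) = 2, so |⟨(4,2)⟩| = lcm(2, 2) = 2.

2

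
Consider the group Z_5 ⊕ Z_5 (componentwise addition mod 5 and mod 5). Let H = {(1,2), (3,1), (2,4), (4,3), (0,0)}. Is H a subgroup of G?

|H| = 5 divides |G| = 25, consistent with Lagrange.
H contains the identity, every element's inverse is in H, and H is closed under +: it is a subgroup.
In fact H = ⟨(4,3)⟩.

Yes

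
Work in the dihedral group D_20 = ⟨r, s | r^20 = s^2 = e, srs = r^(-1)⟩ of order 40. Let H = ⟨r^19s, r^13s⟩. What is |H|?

|⟨r^19s⟩| = 2 and |⟨r^13s⟩| = 2, so |H| is a multiple of lcm(2, 2) = 2 and divides |G| = 40.
Closing under the operation: H = {e, r^2, r^4, r^6, r^8, r^10, r^12, r^14, r^16, r^18, rs, r^3s, r^5s, r^7s, r^9s, r^11s, r^13s, r^15s, r^17s, r^19s}, so |H| = 20.

20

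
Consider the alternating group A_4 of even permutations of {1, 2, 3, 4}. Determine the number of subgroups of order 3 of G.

|G| = 12 and 3 | 12, so subgroups of order 3 are possible by Lagrange.
The subgroups of order 3 are: {e, (1 2 3), (1 3 2)}; {e, (1 2 4), (1 4 2)}; {e, (1 3 4), (1 4 3)}; {e, (2 3 4), (2 4 3)}.
So G has 4 subgroups of order 3.

4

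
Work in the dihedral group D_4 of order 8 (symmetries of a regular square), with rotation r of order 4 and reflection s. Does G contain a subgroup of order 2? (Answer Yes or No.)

Yes

2 | 8. A subgroup of order 2 is {e, r^2}.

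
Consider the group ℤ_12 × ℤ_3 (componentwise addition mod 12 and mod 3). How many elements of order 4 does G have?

An element (a,b) has order lcm(ord(a), ord(b)); count pairs with lcm equal to 4.
Enumerating gives 2 such elements.

2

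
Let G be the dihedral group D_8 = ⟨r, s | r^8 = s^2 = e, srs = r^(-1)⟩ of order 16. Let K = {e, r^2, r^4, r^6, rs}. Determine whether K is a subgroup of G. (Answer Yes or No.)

No

|K| = 5 does not divide |G| = 16, so by Lagrange K is not a subgroup.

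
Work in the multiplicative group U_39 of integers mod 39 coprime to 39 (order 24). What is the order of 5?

4

Compute successive powers of 5 mod 39: 5, 25, 8, 1; 5^4 ≡ 1 (mod 39).
So |⟨5⟩| = 4.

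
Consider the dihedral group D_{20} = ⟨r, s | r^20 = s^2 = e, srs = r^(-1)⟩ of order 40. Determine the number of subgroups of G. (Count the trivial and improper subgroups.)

48

|G| = 40, so by Lagrange every subgroup order divides 40. Divisors: 1, 2, 4, 5, 8, 10, 20, 40.
Subgroups by order — order 1: 1; order 2: 21; order 4: 11; order 5: 1; order 8: 5; order 10: 5; order 20: 3; order 40: 1.
Total: 1 + 21 + 11 + 1 + 5 + 5 + 3 + 1 = 48.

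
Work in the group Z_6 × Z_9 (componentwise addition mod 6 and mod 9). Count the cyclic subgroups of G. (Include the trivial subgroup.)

16

A cyclic subgroup of order d is generated by each of its φ(d) elements of order d, so the cyclic subgroups of order d number (#elements of order d)/φ(d).
Cyclic subgroups by order — order 1: 1; order 2: 1; order 3: 4; order 6: 4; order 9: 3; order 18: 3.
Total: 16.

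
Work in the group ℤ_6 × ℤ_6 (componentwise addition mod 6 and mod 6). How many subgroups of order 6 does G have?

|G| = 36 and 6 | 36, so subgroups of order 6 are possible by Lagrange.
The subgroups of order 6 are: {(0,0), (0,1), (0,2), (0,3), (0,4), (0,5)}; {(0,0), (0,2), (0,4), (3,0), (3,2), (3,4)}; {(0,0), (0,2), (0,4), (3,1), (3,3), (3,5)}; {(0,0), (0,3), (2,0), (2,3), (4,0), (4,3)}; … (12 in all).
So G has 12 subgroups of order 6.

12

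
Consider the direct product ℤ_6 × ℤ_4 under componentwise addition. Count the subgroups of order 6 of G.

|G| = 24 and 6 | 24, so subgroups of order 6 are possible by Lagrange.
The subgroups of order 6 are: {(0,0), (0,2), (2,0), (2,2), (4,0), (4,2)}; {(0,0), (1,0), (2,0), (3,0), (4,0), (5,0)}; {(0,0), (1,2), (2,0), (3,2), (4,0), (5,2)}.
So G has 3 subgroups of order 6.

3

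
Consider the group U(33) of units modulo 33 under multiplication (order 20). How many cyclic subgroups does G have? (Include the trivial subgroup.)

Each element a generates a cyclic subgroup ⟨a⟩; distinct elements may generate the same one (a cyclic group of order d has φ(d) generators).
Cyclic subgroups by order — order 1: 1; order 2: 3; order 5: 1; order 10: 3.
Total: 8.

8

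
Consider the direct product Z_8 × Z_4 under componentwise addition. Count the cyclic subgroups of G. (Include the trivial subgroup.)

14

Group the elements of G by the cyclic subgroup they generate; each cyclic subgroup of order d accounts for φ(d) elements.
Cyclic subgroups by order — order 1: 1; order 2: 3; order 4: 6; order 8: 4.
Total: 14.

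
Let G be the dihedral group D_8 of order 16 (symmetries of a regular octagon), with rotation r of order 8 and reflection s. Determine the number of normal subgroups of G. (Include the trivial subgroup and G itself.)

G has 19 subgroups. Checking conjugation-invariance by order — order 1: 1/1 normal; order 2: 1/9 normal; order 4: 1/5 normal; order 8: 3/3 normal; order 16: 1/1 normal.
Total normal subgroups: 7.

7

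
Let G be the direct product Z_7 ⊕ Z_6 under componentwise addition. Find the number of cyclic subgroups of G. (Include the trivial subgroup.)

Each element a generates a cyclic subgroup ⟨a⟩; distinct elements may generate the same one (a cyclic group of order d has φ(d) generators).
Cyclic subgroups by order — order 1: 1; order 2: 1; order 3: 1; order 6: 1; order 7: 1; order 14: 1; order 21: 1; order 42: 1.
Total: 8.

8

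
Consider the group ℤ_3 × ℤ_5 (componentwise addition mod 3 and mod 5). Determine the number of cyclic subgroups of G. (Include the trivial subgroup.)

4

Each element a generates a cyclic subgroup ⟨a⟩; distinct elements may generate the same one (a cyclic group of order d has φ(d) generators).
Cyclic subgroups by order — order 1: 1; order 3: 1; order 5: 1; order 15: 1.
Total: 4.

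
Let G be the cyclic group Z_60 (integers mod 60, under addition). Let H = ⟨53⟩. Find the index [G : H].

|⟨53⟩| = 60 and |G| = 60.
By Lagrange, [G : H] = |G|/|H| = 60/60 = 1.

1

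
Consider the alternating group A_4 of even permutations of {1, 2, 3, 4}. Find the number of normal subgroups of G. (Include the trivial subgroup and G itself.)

3

G has 10 subgroups. Checking conjugation-invariance by order — order 1: 1/1 normal; order 2: 0/3 normal; order 3: 0/4 normal; order 4: 1/1 normal; order 12: 1/1 normal.
Total normal subgroups: 3.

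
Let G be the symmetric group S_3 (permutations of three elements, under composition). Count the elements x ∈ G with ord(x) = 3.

The elements of order 3 are: (1 2 3), (1 3 2).
That's 2.

2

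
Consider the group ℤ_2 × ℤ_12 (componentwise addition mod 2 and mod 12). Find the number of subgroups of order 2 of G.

|G| = 24 and 2 | 24, so subgroups of order 2 are possible by Lagrange.
The subgroups of order 2 are: {(0,0), (0,6)}; {(0,0), (1,0)}; {(0,0), (1,6)}.
So G has 3 subgroups of order 2.

3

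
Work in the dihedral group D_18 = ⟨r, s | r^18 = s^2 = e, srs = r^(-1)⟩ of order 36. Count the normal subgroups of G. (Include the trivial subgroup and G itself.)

9

G has 45 subgroups. Checking conjugation-invariance by order — order 1: 1/1 normal; order 2: 1/19 normal; order 3: 1/1 normal; order 4: 0/9 normal; order 6: 1/7 normal; order 9: 1/1 normal; order 12: 0/3 normal; order 18: 3/3 normal; order 36: 1/1 normal.
Total normal subgroups: 9.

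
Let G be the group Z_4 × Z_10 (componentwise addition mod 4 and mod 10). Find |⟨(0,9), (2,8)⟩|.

|⟨(0,9)⟩| = 10 and |⟨(2,8)⟩| = 10, so |H| is a multiple of lcm(10, 10) = 10 and divides |G| = 40.
Closing under the operation: H = {(0,0), (0,1), (0,2), (0,3), (0,4), (0,5), (0,6), (0,7), (0,8), (0,9), (2,0), (2,1), (2,2), (2,3), (2,4), (2,5), (2,6), (2,7), (2,8), (2,9)}, so |H| = 20.

20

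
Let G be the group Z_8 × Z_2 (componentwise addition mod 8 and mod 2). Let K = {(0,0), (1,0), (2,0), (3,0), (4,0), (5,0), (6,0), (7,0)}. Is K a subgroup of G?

Yes

|K| = 8 divides |G| = 16, consistent with Lagrange.
K contains the identity, every element's inverse is in K, and K is closed under +: it is a subgroup.
In fact K = ⟨(7,0)⟩.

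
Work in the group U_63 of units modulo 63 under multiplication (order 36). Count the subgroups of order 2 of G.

|G| = 36 and 2 | 36, so subgroups of order 2 are possible by Lagrange.
The subgroups of order 2 are: {1, 55}; {1, 62}; {1, 8}.
So G has 3 subgroups of order 2.

3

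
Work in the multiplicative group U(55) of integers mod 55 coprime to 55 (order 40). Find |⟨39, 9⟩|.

20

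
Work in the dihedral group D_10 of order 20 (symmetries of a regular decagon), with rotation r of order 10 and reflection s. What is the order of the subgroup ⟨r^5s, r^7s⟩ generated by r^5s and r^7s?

|⟨r^5s⟩| = 2 and |⟨r^7s⟩| = 2, so |H| is a multiple of lcm(2, 2) = 2 and divides |G| = 20.
Closing under the operation: H = {e, r^2, r^4, r^6, r^8, rs, r^3s, r^5s, r^7s, r^9s}, so |H| = 10.

10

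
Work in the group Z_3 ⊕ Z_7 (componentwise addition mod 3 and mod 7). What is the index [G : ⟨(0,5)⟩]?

|⟨(0,5)⟩| = 7 and |G| = 21.
By Lagrange, [G : H] = |G|/|H| = 21/7 = 3.

3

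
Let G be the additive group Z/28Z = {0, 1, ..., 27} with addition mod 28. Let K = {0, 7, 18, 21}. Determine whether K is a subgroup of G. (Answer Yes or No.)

18 ∈ K but its inverse 10 ∉ K, so K is not a subgroup.

No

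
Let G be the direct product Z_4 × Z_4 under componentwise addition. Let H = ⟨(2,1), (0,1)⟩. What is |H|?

8

|⟨(2,1)⟩| = 4 and |⟨(0,1)⟩| = 4, so |H| is a multiple of lcm(4, 4) = 4 and divides |G| = 16.
Closing under the operation: H = {(0,0), (0,1), (0,2), (0,3), (2,0), (2,1), (2,2), (2,3)}, so |H| = 8.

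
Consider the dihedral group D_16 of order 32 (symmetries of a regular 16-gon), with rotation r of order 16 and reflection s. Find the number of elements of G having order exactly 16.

8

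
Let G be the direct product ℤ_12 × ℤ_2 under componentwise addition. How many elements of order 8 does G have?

0

An element (a,b) has order lcm(ord(a), ord(b)); count pairs with lcm equal to 8.
Enumerating gives 0 such elements.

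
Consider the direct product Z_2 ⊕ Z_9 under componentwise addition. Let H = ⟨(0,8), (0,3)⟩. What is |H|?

|⟨(0,8)⟩| = 9 and |⟨(0,3)⟩| = 3, so |H| is a multiple of lcm(9, 3) = 9 and divides |G| = 18.
Closing under the operation: H = {(0,0), (0,1), (0,2), (0,3), (0,4), (0,5), (0,6), (0,7), (0,8)}, so |H| = 9.

9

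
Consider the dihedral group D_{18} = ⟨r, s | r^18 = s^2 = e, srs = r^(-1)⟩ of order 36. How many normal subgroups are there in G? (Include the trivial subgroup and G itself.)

G has 45 subgroups. Checking conjugation-invariance by order — order 1: 1/1 normal; order 2: 1/19 normal; order 3: 1/1 normal; order 4: 0/9 normal; order 6: 1/7 normal; order 9: 1/1 normal; order 12: 0/3 normal; order 18: 3/3 normal; order 36: 1/1 normal.
Total normal subgroups: 9.

9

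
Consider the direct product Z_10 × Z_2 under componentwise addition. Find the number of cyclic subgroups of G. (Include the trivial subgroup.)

Each element a generates a cyclic subgroup ⟨a⟩; distinct elements may generate the same one (a cyclic group of order d has φ(d) generators).
Cyclic subgroups by order — order 1: 1; order 2: 3; order 5: 1; order 10: 3.
Total: 8.

8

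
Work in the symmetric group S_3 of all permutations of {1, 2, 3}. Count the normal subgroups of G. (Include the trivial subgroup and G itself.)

G has 6 subgroups. Checking conjugation-invariance by order — order 1: 1/1 normal; order 2: 0/3 normal; order 3: 1/1 normal; order 6: 1/1 normal.
Total normal subgroups: 3.

3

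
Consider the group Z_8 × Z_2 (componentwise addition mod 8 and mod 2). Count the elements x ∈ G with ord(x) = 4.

An element (a,b) has order lcm(ord(a), ord(b)); count pairs with lcm equal to 4.
Enumerating gives 4 such elements.

4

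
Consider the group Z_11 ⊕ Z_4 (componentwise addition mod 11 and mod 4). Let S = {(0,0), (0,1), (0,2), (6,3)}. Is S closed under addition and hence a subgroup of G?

No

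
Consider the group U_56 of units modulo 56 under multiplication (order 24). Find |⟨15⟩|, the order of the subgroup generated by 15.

2

Compute successive powers of 15 mod 56: 15, 1; 15^2 ≡ 1 (mod 56).
So |⟨15⟩| = 2.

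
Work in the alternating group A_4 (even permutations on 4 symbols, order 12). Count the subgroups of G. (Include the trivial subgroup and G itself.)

|G| = 12, so by Lagrange every subgroup order divides 12. Divisors: 1, 2, 3, 4, 6, 12.
Subgroups by order — order 1: 1; order 2: 3; order 3: 4; order 4: 1; order 6: 0; order 12: 1.
Total: 1 + 3 + 4 + 1 + 0 + 1 = 10.

10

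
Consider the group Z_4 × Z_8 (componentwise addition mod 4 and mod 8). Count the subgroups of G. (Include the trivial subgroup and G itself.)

|G| = 32, so by Lagrange every subgroup order divides 32. Divisors: 1, 2, 4, 8, 16, 32.
Subgroups by order — order 1: 1; order 2: 3; order 4: 7; order 8: 7; order 16: 3; order 32: 1.
Total: 1 + 3 + 7 + 7 + 3 + 1 = 22.

22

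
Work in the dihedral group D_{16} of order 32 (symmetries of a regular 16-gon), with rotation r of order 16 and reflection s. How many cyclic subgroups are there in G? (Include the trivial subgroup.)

Group the elements of G by the cyclic subgroup they generate; each cyclic subgroup of order d accounts for φ(d) elements.
Cyclic subgroups by order — order 1: 1; order 2: 17; order 4: 1; order 8: 1; order 16: 1.
Total: 21.

21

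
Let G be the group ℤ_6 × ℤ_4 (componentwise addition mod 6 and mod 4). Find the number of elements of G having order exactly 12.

An element (a,b) has order lcm(ord(a), ord(b)); count pairs with lcm equal to 12.
Enumerating gives 8 such elements.

8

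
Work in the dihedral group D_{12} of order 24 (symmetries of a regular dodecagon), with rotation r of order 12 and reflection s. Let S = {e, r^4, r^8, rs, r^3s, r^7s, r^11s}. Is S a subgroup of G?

No

|S| = 7 does not divide |G| = 24, so by Lagrange S is not a subgroup.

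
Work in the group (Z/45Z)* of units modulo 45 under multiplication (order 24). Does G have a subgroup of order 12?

Yes

12 | 24. A subgroup of order 12 is {1, 4, 11, 14, 16, 19, 26, 29, 31, 34, 41, 44}.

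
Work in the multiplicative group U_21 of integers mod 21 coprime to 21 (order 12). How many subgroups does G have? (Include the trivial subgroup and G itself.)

|G| = 12, so by Lagrange every subgroup order divides 12. Divisors: 1, 2, 3, 4, 6, 12.
Subgroups by order — order 1: 1; order 2: 3; order 3: 1; order 4: 1; order 6: 3; order 12: 1.
Total: 1 + 3 + 1 + 1 + 3 + 1 = 10.

10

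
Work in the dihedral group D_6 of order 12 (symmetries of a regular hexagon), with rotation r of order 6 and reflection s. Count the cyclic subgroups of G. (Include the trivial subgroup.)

10

Group the elements of G by the cyclic subgroup they generate; each cyclic subgroup of order d accounts for φ(d) elements.
Cyclic subgroups by order — order 1: 1; order 2: 7; order 3: 1; order 6: 1.
Total: 10.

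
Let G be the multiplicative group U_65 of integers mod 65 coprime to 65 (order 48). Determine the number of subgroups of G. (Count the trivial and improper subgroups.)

|G| = 48, so by Lagrange every subgroup order divides 48. Divisors: 1, 2, 3, 4, 6, 8, 12, 16, 24, 48.
Subgroups by order — order 1: 1; order 2: 3; order 3: 1; order 4: 7; order 6: 3; order 8: 3; order 12: 7; order 16: 1; order 24: 3; order 48: 1.
Total: 1 + 3 + 1 + 7 + 3 + 3 + 7 + 1 + 3 + 1 = 30.

30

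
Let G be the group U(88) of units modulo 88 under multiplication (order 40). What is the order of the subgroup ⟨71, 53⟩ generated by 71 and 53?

20

|⟨71⟩| = 10 and |⟨53⟩| = 10, so |H| is a multiple of lcm(10, 10) = 10 and divides |G| = 40.
Closing under the operation: H = {1, 3, 5, 9, 15, 23, 25, 27, 31, 37, 45, 47, 49, 53, 59, 67, 69, 71, 75, 81}, so |H| = 20.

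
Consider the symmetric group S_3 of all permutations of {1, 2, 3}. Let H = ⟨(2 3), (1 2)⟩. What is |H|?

6

|⟨(2 3)⟩| = 2 and |⟨(1 2)⟩| = 2, so |H| is a multiple of lcm(2, 2) = 2 and divides |G| = 6.
Closing {(2 3), (1 2)} under the group operation gives all of G, so |H| = 6.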